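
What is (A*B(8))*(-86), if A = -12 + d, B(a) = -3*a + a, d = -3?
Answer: -20640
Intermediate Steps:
B(a) = -2*a
A = -15 (A = -12 - 3 = -15)
(A*B(8))*(-86) = -(-30)*8*(-86) = -15*(-16)*(-86) = 240*(-86) = -20640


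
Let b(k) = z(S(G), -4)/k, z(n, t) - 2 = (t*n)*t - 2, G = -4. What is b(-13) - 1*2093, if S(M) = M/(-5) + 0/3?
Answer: -136109/65 ≈ -2094.0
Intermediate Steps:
S(M) = -M/5 (S(M) = M*(-⅕) + 0*(⅓) = -M/5 + 0 = -M/5)
z(n, t) = n*t² (z(n, t) = 2 + ((t*n)*t - 2) = 2 + ((n*t)*t - 2) = 2 + (n*t² - 2) = 2 + (-2 + n*t²) = n*t²)
b(k) = 64/(5*k) (b(k) = (-⅕*(-4)*(-4)²)/k = ((⅘)*16)/k = 64/(5*k))
b(-13) - 1*2093 = (64/5)/(-13) - 1*2093 = (64/5)*(-1/13) - 2093 = -64/65 - 2093 = -136109/65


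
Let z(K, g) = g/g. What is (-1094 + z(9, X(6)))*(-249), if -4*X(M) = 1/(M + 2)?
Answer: 272157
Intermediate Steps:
X(M) = -1/(4*(2 + M)) (X(M) = -1/(4*(M + 2)) = -1/(4*(2 + M)))
z(K, g) = 1
(-1094 + z(9, X(6)))*(-249) = (-1094 + 1)*(-249) = -1093*(-249) = 272157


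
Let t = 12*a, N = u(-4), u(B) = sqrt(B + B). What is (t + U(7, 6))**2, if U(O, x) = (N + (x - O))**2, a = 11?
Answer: 15593 - 1000*I*sqrt(2) ≈ 15593.0 - 1414.2*I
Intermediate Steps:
u(B) = sqrt(2)*sqrt(B) (u(B) = sqrt(2*B) = sqrt(2)*sqrt(B))
N = 2*I*sqrt(2) (N = sqrt(2)*sqrt(-4) = sqrt(2)*(2*I) = 2*I*sqrt(2) ≈ 2.8284*I)
U(O, x) = (x - O + 2*I*sqrt(2))**2 (U(O, x) = (2*I*sqrt(2) + (x - O))**2 = (x - O + 2*I*sqrt(2))**2)
t = 132 (t = 12*11 = 132)
(t + U(7, 6))**2 = (132 + (6 - 1*7 + 2*I*sqrt(2))**2)**2 = (132 + (6 - 7 + 2*I*sqrt(2))**2)**2 = (132 + (-1 + 2*I*sqrt(2))**2)**2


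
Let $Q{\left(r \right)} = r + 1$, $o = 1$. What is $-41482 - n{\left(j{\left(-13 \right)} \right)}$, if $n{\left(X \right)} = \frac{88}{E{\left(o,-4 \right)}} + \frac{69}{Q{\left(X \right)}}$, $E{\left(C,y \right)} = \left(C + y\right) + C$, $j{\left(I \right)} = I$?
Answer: $- \frac{165729}{4} \approx -41432.0$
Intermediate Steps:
$Q{\left(r \right)} = 1 + r$
$E{\left(C,y \right)} = y + 2 C$
$n{\left(X \right)} = -44 + \frac{69}{1 + X}$ ($n{\left(X \right)} = \frac{88}{-4 + 2 \cdot 1} + \frac{69}{1 + X} = \frac{88}{-4 + 2} + \frac{69}{1 + X} = \frac{88}{-2} + \frac{69}{1 + X} = 88 \left(- \frac{1}{2}\right) + \frac{69}{1 + X} = -44 + \frac{69}{1 + X}$)
$-41482 - n{\left(j{\left(-13 \right)} \right)} = -41482 - \frac{25 - -572}{1 - 13} = -41482 - \frac{25 + 572}{-12} = -41482 - \left(- \frac{1}{12}\right) 597 = -41482 - - \frac{199}{4} = -41482 + \frac{199}{4} = - \frac{165729}{4}$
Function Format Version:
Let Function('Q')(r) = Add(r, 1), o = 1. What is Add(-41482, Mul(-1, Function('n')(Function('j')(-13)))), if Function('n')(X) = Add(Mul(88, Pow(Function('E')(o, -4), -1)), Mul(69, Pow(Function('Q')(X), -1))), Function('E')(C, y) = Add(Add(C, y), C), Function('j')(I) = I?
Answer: Rational(-165729, 4) ≈ -41432.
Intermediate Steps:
Function('Q')(r) = Add(1, r)
Function('E')(C, y) = Add(y, Mul(2, C))
Function('n')(X) = Add(-44, Mul(69, Pow(Add(1, X), -1))) (Function('n')(X) = Add(Mul(88, Pow(Add(-4, Mul(2, 1)), -1)), Mul(69, Pow(Add(1, X), -1))) = Add(Mul(88, Pow(Add(-4, 2), -1)), Mul(69, Pow(Add(1, X), -1))) = Add(Mul(88, Pow(-2, -1)), Mul(69, Pow(Add(1, X), -1))) = Add(Mul(88, Rational(-1, 2)), Mul(69, Pow(Add(1, X), -1))) = Add(-44, Mul(69, Pow(Add(1, X), -1))))
Add(-41482, Mul(-1, Function('n')(Function('j')(-13)))) = Add(-41482, Mul(-1, Mul(Pow(Add(1, -13), -1), Add(25, Mul(-44, -13))))) = Add(-41482, Mul(-1, Mul(Pow(-12, -1), Add(25, 572)))) = Add(-41482, Mul(-1, Mul(Rational(-1, 12), 597))) = Add(-41482, Mul(-1, Rational(-199, 4))) = Add(-41482, Rational(199, 4)) = Rational(-165729, 4)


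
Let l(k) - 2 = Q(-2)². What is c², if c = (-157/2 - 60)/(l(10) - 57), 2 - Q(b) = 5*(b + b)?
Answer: 76729/736164 ≈ 0.10423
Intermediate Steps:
Q(b) = 2 - 10*b (Q(b) = 2 - 5*(b + b) = 2 - 5*2*b = 2 - 10*b)
l(k) = 486 (l(k) = 2 + (2 - 10*(-2))² = 2 + (2 + 20)² = 2 + 22² = 2 + 484 = 486)
c = -277/858 (c = (-157/2 - 60)/(486 - 57) = (-157*½ - 60)/429 = (-157/2 - 60)*(1/429) = -277/2*1/429 = -277/858 ≈ -0.32284)
c² = (-277/858)² = 76729/736164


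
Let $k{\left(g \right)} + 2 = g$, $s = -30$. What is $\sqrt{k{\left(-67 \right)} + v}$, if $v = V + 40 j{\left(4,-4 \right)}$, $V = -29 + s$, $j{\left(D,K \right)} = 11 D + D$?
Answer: $16 \sqrt{7} \approx 42.332$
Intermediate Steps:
$j{\left(D,K \right)} = 12 D$
$k{\left(g \right)} = -2 + g$
$V = -59$ ($V = -29 - 30 = -59$)
$v = 1861$ ($v = -59 + 40 \cdot 12 \cdot 4 = -59 + 40 \cdot 48 = -59 + 1920 = 1861$)
$\sqrt{k{\left(-67 \right)} + v} = \sqrt{\left(-2 - 67\right) + 1861} = \sqrt{-69 + 1861} = \sqrt{1792} = 16 \sqrt{7}$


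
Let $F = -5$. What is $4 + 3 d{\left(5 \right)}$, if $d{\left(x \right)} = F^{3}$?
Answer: $-371$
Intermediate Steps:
$d{\left(x \right)} = -125$ ($d{\left(x \right)} = \left(-5\right)^{3} = -125$)
$4 + 3 d{\left(5 \right)} = 4 + 3 \left(-125\right) = 4 - 375 = -371$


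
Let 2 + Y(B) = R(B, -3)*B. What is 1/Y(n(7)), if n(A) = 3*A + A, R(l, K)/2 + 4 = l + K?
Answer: 1/1174 ≈ 0.00085179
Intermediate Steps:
R(l, K) = -8 + 2*K + 2*l (R(l, K) = -8 + 2*(l + K) = -8 + 2*(K + l) = -8 + (2*K + 2*l) = -8 + 2*K + 2*l)
n(A) = 4*A
Y(B) = -2 + B*(-14 + 2*B) (Y(B) = -2 + (-8 + 2*(-3) + 2*B)*B = -2 + (-8 - 6 + 2*B)*B = -2 + (-14 + 2*B)*B = -2 + B*(-14 + 2*B))
1/Y(n(7)) = 1/(-2 + 2*(4*7)*(-7 + 4*7)) = 1/(-2 + 2*28*(-7 + 28)) = 1/(-2 + 2*28*21) = 1/(-2 + 1176) = 1/1174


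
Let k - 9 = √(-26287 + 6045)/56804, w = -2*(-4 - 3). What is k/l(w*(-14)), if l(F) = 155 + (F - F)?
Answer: 9/155 + I*√20242/8804620 ≈ 0.058065 + 1.6159e-5*I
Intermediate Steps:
w = 14 (w = -2*(-7) = 14)
k = 9 + I*√20242/56804 (k = 9 + √(-26287 + 6045)/56804 = 9 + √(-20242)*(1/56804) = 9 + (I*√20242)*(1/56804) = 9 + I*√20242/56804 ≈ 9.0 + 0.0025047*I)
l(F) = 155 (l(F) = 155 + 0 = 155)
k/l(w*(-14)) = (9 + I*√20242/56804)/155 = (9 + I*√20242/56804)*(1/155) = 9/155 + I*√20242/8804620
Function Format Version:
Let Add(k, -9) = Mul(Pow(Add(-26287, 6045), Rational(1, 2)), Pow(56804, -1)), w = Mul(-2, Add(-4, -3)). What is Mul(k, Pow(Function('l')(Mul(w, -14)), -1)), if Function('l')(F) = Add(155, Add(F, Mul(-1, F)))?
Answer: Add(Rational(9, 155), Mul(Rational(1, 8804620), I, Pow(20242, Rational(1, 2)))) ≈ Add(0.058065, Mul(1.6159e-5, I))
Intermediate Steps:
w = 14 (w = Mul(-2, -7) = 14)
k = Add(9, Mul(Rational(1, 56804), I, Pow(20242, Rational(1, 2)))) (k = Add(9, Mul(Pow(Add(-26287, 6045), Rational(1, 2)), Pow(56804, -1))) = Add(9, Mul(Pow(-20242, Rational(1, 2)), Rational(1, 56804))) = Add(9, Mul(Mul(I, Pow(20242, Rational(1, 2))), Rational(1, 56804))) = Add(9, Mul(Rational(1, 56804), I, Pow(20242, Rational(1, 2)))) ≈ Add(9.0000, Mul(0.0025047, I)))
Function('l')(F) = 155 (Function('l')(F) = Add(155, 0) = 155)
Mul(k, Pow(Function('l')(Mul(w, -14)), -1)) = Mul(Add(9, Mul(Rational(1, 56804), I, Pow(20242, Rational(1, 2)))), Pow(155, -1)) = Mul(Add(9, Mul(Rational(1, 56804), I, Pow(20242, Rational(1, 2)))), Rational(1, 155)) = Add(Rational(9, 155), Mul(Rational(1, 8804620), I, Pow(20242, Rational(1, 2))))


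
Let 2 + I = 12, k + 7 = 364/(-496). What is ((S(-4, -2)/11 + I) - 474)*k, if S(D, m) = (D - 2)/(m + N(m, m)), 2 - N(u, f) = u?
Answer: 4897613/1364 ≈ 3590.6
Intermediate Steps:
k = -959/124 (k = -7 + 364/(-496) = -7 + 364*(-1/496) = -7 - 91/124 = -959/124 ≈ -7.7339)
I = 10 (I = -2 + 12 = 10)
N(u, f) = 2 - u
S(D, m) = -1 + D/2 (S(D, m) = (D - 2)/(m + (2 - m)) = (-2 + D)/2 = (-2 + D)*(1/2) = -1 + D/2)
((S(-4, -2)/11 + I) - 474)*k = (((-1 + (1/2)*(-4))/11 + 10) - 474)*(-959/124) = (((-1 - 2)*(1/11) + 10) - 474)*(-959/124) = ((-3*1/11 + 10) - 474)*(-959/124) = ((-3/11 + 10) - 474)*(-959/124) = (107/11 - 474)*(-959/124) = -5107/11*(-959/124) = 4897613/1364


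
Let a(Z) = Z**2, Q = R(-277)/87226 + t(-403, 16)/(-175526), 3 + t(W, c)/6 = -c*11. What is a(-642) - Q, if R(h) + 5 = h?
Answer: 1577602096848318/3827607719 ≈ 4.1216e+5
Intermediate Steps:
R(h) = -5 + h
t(W, c) = -18 - 66*c (t(W, c) = -18 + 6*(-c*11) = -18 + 6*(-11*c) = -18 - 66*c)
Q = 11045598/3827607719 (Q = (-5 - 277)/87226 + (-18 - 66*16)/(-175526) = -282*1/87226 + (-18 - 1056)*(-1/175526) = -141/43613 - 1074*(-1/175526) = -141/43613 + 537/87763 = 11045598/3827607719 ≈ 0.0028858)
a(-642) - Q = (-642)**2 - 1*11045598/3827607719 = 412164 - 11045598/3827607719 = 1577602096848318/3827607719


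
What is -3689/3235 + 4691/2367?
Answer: 6443522/7657245 ≈ 0.84149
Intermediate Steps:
-3689/3235 + 4691/2367 = 6443522/7657245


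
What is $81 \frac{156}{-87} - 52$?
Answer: $- \frac{5720}{29} \approx -197.24$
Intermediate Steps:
$81 \frac{156}{-87} - 52 = 81 \cdot 156 \left(- \frac{1}{87}\right) - 52 = 81 \left(- \frac{52}{29}\right) - 52 = - \frac{4212}{29} - 52 = - \frac{5720}{29}$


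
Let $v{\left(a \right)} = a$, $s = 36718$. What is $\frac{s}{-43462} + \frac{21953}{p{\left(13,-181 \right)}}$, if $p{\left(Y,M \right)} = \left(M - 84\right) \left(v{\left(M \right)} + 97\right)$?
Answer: $\frac{68389303}{483732060} \approx 0.14138$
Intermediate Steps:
$p{\left(Y,M \right)} = \left(-84 + M\right) \left(97 + M\right)$ ($p{\left(Y,M \right)} = \left(M - 84\right) \left(M + 97\right) = \left(-84 + M\right) \left(97 + M\right)$)
$\frac{s}{-43462} + \frac{21953}{p{\left(13,-181 \right)}} = \frac{36718}{-43462} + \frac{21953}{-8148 + \left(-181\right)^{2} + 13 \left(-181\right)} = 36718 \left(- \frac{1}{43462}\right) + \frac{21953}{-8148 + 32761 - 2353} = - \frac{18359}{21731} + \frac{21953}{22260} = \frac{68389303}{483732060}$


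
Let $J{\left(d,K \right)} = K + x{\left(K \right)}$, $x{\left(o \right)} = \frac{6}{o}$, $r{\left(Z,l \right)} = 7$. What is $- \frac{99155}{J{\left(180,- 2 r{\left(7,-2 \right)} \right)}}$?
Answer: $\frac{694085}{101} \approx 6872.1$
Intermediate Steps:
$J{\left(d,K \right)} = K + \frac{6}{K}$
$- \frac{99155}{J{\left(180,- 2 r{\left(7,-2 \right)} \right)}} = - \frac{99155}{\left(-2\right) 7 + \frac{6}{\left(-2\right) 7}} = - \frac{99155}{-14 + \frac{6}{-14}} = - \frac{99155}{-14 + 6 \left(- \frac{1}{14}\right)} = - \frac{99155}{-14 - \frac{3}{7}} = - \frac{99155}{- \frac{101}{7}} = \left(-99155\right) \left(- \frac{7}{101}\right) = \frac{694085}{101}$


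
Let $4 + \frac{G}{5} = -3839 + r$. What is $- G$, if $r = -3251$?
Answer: $35470$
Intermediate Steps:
$G = -35470$ ($G = -20 + 5 \left(-3839 - 3251\right) = -20 + 5 \left(-7090\right) = -20 - 35450 = -35470$)
$- G = \left(-1\right) \left(-35470\right) = 35470$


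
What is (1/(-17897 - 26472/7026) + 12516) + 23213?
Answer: 748944115300/20961799 ≈ 35729.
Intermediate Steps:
(1/(-17897 - 26472/7026) + 12516) + 23213 = (1/(-17897 - 26472*1/7026) + 12516) + 23213 = (1/(-17897 - 4412/1171) + 12516) + 23213 = (1/(-20961799/1171) + 12516) + 23213 = (-1171/20961799 + 12516) + 23213 = 262357875113/20961799 + 23213 = 748944115300/20961799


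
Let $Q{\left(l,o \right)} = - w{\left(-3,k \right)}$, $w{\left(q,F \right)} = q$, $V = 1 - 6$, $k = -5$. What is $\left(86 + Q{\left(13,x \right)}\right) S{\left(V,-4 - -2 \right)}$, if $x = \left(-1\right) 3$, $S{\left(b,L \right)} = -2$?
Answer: $-178$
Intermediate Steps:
$V = -5$ ($V = 1 - 6 = -5$)
$x = -3$
$Q{\left(l,o \right)} = 3$ ($Q{\left(l,o \right)} = \left(-1\right) \left(-3\right) = 3$)
$\left(86 + Q{\left(13,x \right)}\right) S{\left(V,-4 - -2 \right)} = \left(86 + 3\right) \left(-2\right) = 89 \left(-2\right) = -178$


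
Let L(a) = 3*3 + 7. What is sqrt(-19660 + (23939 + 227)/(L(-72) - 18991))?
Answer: I*sqrt(283162153494)/3795 ≈ 140.22*I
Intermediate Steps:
L(a) = 16 (L(a) = 9 + 7 = 16)
sqrt(-19660 + (23939 + 227)/(L(-72) - 18991)) = sqrt(-19660 + (23939 + 227)/(16 - 18991)) = sqrt(-19660 + 24166/(-18975)) = sqrt(-19660 + 24166*(-1/18975)) = sqrt(-19660 - 24166/18975) = sqrt(-373072666/18975) = I*sqrt(283162153494)/3795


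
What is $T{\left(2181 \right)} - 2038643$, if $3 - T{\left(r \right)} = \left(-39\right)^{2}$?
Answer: $-2040161$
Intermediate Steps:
$T{\left(r \right)} = -1518$ ($T{\left(r \right)} = 3 - \left(-39\right)^{2} = 3 - 1521 = -1518$)
$T{\left(2181 \right)} - 2038643 = -1518 - 2038643 = -2040161$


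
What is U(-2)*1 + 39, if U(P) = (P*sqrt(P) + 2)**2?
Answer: 35 - 8*I*sqrt(2) ≈ 35.0 - 11.314*I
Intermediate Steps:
U(P) = (2 + P**(3/2))**2 (U(P) = (P**(3/2) + 2)**2 = (2 + P**(3/2))**2)
U(-2)*1 + 39 = (2 + (-2)**(3/2))**2*1 + 39 = (2 - 2*I*sqrt(2))**2*1 + 39 = (2 - 2*I*sqrt(2))**2 + 39 = 39 + (2 - 2*I*sqrt(2))**2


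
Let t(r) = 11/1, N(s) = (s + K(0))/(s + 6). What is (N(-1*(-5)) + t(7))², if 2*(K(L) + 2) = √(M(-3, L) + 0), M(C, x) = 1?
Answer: 62001/484 ≈ 128.10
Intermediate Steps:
K(L) = -3/2 (K(L) = -2 + √(1 + 0)/2 = -2 + √1/2 = -2 + (½)*1 = -2 + ½ = -3/2)
N(s) = (-3/2 + s)/(6 + s) (N(s) = (s - 3/2)/(s + 6) = (-3/2 + s)/(6 + s))
t(r) = 11 (t(r) = 11*1 = 11)
(N(-1*(-5)) + t(7))² = ((-3/2 - 1*(-5))/(6 - 1*(-5)) + 11)² = ((-3/2 + 5)/(6 + 5) + 11)² = ((7/2)/11 + 11)² = ((1/11)*(7/2) + 11)² = (7/22 + 11)² = (249/22)² = 62001/484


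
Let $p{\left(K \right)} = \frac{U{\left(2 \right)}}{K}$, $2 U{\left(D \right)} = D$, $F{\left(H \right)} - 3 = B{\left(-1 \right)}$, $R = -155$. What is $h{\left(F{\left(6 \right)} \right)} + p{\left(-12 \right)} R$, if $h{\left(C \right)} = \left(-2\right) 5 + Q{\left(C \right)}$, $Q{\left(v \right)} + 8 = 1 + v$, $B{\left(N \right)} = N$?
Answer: $- \frac{25}{12} \approx -2.0833$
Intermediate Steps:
$Q{\left(v \right)} = -7 + v$ ($Q{\left(v \right)} = -8 + \left(1 + v\right) = -7 + v$)
$F{\left(H \right)} = 2$ ($F{\left(H \right)} = 3 - 1 = 2$)
$U{\left(D \right)} = \frac{D}{2}$
$h{\left(C \right)} = -17 + C$ ($h{\left(C \right)} = \left(-2\right) 5 + \left(-7 + C\right) = -10 + \left(-7 + C\right) = -17 + C$)
$p{\left(K \right)} = \frac{1}{K}$ ($p{\left(K \right)} = \frac{\frac{1}{2} \cdot 2}{K} = 1 \frac{1}{K} = \frac{1}{K}$)
$h{\left(F{\left(6 \right)} \right)} + p{\left(-12 \right)} R = \left(-17 + 2\right) + \frac{1}{-12} \left(-155\right) = -15 - - \frac{155}{12} = -15 + \frac{155}{12} = - \frac{25}{12}$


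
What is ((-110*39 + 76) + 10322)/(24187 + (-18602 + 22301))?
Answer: 3054/13943 ≈ 0.21903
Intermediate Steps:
((-110*39 + 76) + 10322)/(24187 + (-18602 + 22301)) = ((-4290 + 76) + 10322)/(24187 + 3699) = (-4214 + 10322)/27886 = 6108*(1/27886) = 3054/13943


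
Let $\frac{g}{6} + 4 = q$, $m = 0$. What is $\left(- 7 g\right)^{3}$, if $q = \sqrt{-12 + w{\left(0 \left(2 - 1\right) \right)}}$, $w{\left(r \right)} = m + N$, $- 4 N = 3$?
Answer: $9261 \left(8 - i \sqrt{51}\right)^{3} \approx -6.5938 \cdot 10^{6} - 9.3253 \cdot 10^{6} i$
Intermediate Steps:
$N = - \frac{3}{4}$ ($N = \left(- \frac{1}{4}\right) 3 = - \frac{3}{4} \approx -0.75$)
$w{\left(r \right)} = - \frac{3}{4}$ ($w{\left(r \right)} = 0 - \frac{3}{4} = - \frac{3}{4}$)
$q = \frac{i \sqrt{51}}{2}$ ($q = \sqrt{-12 - \frac{3}{4}} = \sqrt{- \frac{51}{4}} = \frac{i \sqrt{51}}{2} \approx 3.5707 i$)
$g = -24 + 3 i \sqrt{51}$ ($g = -24 + 6 \frac{i \sqrt{51}}{2} = -24 + 3 i \sqrt{51} \approx -24.0 + 21.424 i$)
$\left(- 7 g\right)^{3} = \left(- 7 \left(-24 + 3 i \sqrt{51}\right)\right)^{3} = \left(168 - 21 i \sqrt{51}\right)^{3}$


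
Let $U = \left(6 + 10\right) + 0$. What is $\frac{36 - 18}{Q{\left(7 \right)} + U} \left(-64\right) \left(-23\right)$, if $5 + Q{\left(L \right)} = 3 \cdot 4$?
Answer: $1152$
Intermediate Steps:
$Q{\left(L \right)} = 7$ ($Q{\left(L \right)} = -5 + 3 \cdot 4 = -5 + 12 = 7$)
$U = 16$ ($U = 16 + 0 = 16$)
$\frac{36 - 18}{Q{\left(7 \right)} + U} \left(-64\right) \left(-23\right) = \frac{36 - 18}{7 + 16} \left(-64\right) \left(-23\right) = \frac{18}{23} \left(-64\right) \left(-23\right) = \left(- \frac{1152}{23}\right) \left(-23\right) = 1152$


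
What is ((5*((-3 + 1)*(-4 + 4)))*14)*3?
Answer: 0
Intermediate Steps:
((5*((-3 + 1)*(-4 + 4)))*14)*3 = ((5*(-2*0))*14)*3 = ((5*0)*14)*3 = (0*14)*3 = 0*3 = 0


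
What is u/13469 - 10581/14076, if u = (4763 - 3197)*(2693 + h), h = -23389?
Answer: -152114924875/63196548 ≈ -2407.0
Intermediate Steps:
u = -32409936 (u = (4763 - 3197)*(2693 - 23389) = 1566*(-20696) = -32409936)
u/13469 - 10581/14076 = -32409936/13469 - 10581/14076 = -32409936*1/13469 - 10581*1/14076 = -32409936/13469 - 3527/4692 = -152114924875/63196548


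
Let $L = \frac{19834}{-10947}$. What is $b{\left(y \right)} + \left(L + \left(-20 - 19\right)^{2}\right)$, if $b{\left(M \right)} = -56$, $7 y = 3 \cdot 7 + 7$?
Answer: $\frac{16017521}{10947} \approx 1463.2$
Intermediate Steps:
$L = - \frac{19834}{10947}$ ($L = 19834 \left(- \frac{1}{10947}\right) = - \frac{19834}{10947} \approx -1.8118$)
$y = 4$ ($y = \frac{3 \cdot 7 + 7}{7} = \frac{21 + 7}{7} = \frac{1}{7} \cdot 28 = 4$)
$b{\left(y \right)} + \left(L + \left(-20 - 19\right)^{2}\right) = -56 - \left(\frac{19834}{10947} - \left(-20 - 19\right)^{2}\right) = -56 - \left(\frac{19834}{10947} - \left(-39\right)^{2}\right) = -56 + \left(- \frac{19834}{10947} + 1521\right) = -56 + \frac{16630553}{10947} = \frac{16017521}{10947}$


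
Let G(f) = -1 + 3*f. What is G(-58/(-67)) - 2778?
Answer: -186019/67 ≈ -2776.4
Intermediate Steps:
G(-58/(-67)) - 2778 = (-1 + 3*(-58/(-67))) - 2778 = (-1 + 3*(-58*(-1/67))) - 2778 = (-1 + 3*(58/67)) - 2778 = (-1 + 174/67) - 2778 = 107/67 - 2778 = -186019/67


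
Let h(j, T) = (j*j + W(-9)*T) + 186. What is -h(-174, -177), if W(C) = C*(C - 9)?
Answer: -1788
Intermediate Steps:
W(C) = C*(-9 + C)
h(j, T) = 186 + j² + 162*T (h(j, T) = (j*j + (-9*(-9 - 9))*T) + 186 = (j² + (-9*(-18))*T) + 186 = (j² + 162*T) + 186 = 186 + j² + 162*T)
-h(-174, -177) = -(186 + (-174)² + 162*(-177)) = -(186 + 30276 - 28674) = -1*1788 = -1788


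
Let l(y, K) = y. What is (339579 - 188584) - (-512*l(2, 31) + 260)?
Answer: 151759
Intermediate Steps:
(339579 - 188584) - (-512*l(2, 31) + 260) = (339579 - 188584) - (-512*2 + 260) = 150995 - (-1024 + 260) = 150995 - 1*(-764) = 150995 + 764 = 151759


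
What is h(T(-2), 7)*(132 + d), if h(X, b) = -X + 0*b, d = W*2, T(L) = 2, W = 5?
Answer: -284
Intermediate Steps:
d = 10 (d = 5*2 = 10)
h(X, b) = -X (h(X, b) = -X + 0 = -X)
h(T(-2), 7)*(132 + d) = (-1*2)*(132 + 10) = -2*142 = -284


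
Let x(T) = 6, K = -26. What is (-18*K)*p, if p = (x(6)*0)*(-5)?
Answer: 0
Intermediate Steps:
p = 0 (p = (6*0)*(-5) = 0*(-5) = 0)
(-18*K)*p = -18*(-26)*0 = 468*0 = 0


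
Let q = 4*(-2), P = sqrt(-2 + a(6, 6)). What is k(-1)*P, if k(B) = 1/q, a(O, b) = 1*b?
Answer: -1/4 ≈ -0.25000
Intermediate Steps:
a(O, b) = b
P = 2 (P = sqrt(-2 + 6) = sqrt(4) = 2)
q = -8
k(B) = -1/8 (k(B) = 1/(-8) = -1/8)
k(-1)*P = -1/8*2 = -1/4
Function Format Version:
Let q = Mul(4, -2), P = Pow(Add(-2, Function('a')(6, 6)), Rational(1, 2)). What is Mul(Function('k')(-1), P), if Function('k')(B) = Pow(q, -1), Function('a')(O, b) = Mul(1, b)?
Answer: Rational(-1, 4) ≈ -0.25000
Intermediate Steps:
Function('a')(O, b) = b
P = 2 (P = Pow(Add(-2, 6), Rational(1, 2)) = Pow(4, Rational(1, 2)) = 2)
q = -8
Function('k')(B) = Rational(-1, 8) (Function('k')(B) = Pow(-8, -1) = Rational(-1, 8))
Mul(Function('k')(-1), P) = Mul(Rational(-1, 8), 2) = Rational(-1, 4)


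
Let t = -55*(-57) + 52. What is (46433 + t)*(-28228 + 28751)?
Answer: 25951260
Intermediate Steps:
t = 3187 (t = 3135 + 52 = 3187)
(46433 + t)*(-28228 + 28751) = (46433 + 3187)*(-28228 + 28751) = 49620*523 = 25951260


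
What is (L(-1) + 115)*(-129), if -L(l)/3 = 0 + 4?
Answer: -13287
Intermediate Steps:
L(l) = -12 (L(l) = -3*(0 + 4) = -3*4 = -12)
(L(-1) + 115)*(-129) = (-12 + 115)*(-129) = 103*(-129) = -13287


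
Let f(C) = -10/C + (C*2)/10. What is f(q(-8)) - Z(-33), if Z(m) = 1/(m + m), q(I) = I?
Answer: -221/660 ≈ -0.33485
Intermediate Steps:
f(C) = -10/C + C/5 (f(C) = -10/C + (2*C)*(⅒) = -10/C + C/5)
Z(m) = 1/(2*m)
f(q(-8)) - Z(-33) = (-10/(-8) + (⅕)*(-8)) - 1/(2*(-33)) = (-10*(-⅛) - 8/5) - (-1)/(2*33) = (5/4 - 8/5) - 1*(-1/66) = -7/20 + 1/66 = -221/660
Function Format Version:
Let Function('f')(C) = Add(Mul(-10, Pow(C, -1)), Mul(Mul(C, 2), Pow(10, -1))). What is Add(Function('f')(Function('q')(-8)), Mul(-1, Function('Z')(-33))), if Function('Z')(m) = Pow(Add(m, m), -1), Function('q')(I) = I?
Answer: Rational(-221, 660) ≈ -0.33485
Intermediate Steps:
Function('f')(C) = Add(Mul(-10, Pow(C, -1)), Mul(Rational(1, 5), C)) (Function('f')(C) = Add(Mul(-10, Pow(C, -1)), Mul(Mul(2, C), Rational(1, 10))) = Add(Mul(-10, Pow(C, -1)), Mul(Rational(1, 5), C)))
Function('Z')(m) = Mul(Rational(1, 2), Pow(m, -1)) (Function('Z')(m) = Pow(Mul(2, m), -1) = Mul(Rational(1, 2), Pow(m, -1)))
Add(Function('f')(Function('q')(-8)), Mul(-1, Function('Z')(-33))) = Add(Add(Mul(-10, Pow(-8, -1)), Mul(Rational(1, 5), -8)), Mul(-1, Mul(Rational(1, 2), Pow(-33, -1)))) = Add(Add(Mul(-10, Rational(-1, 8)), Rational(-8, 5)), Mul(-1, Mul(Rational(1, 2), Rational(-1, 33)))) = Add(Add(Rational(5, 4), Rational(-8, 5)), Mul(-1, Rational(-1, 66))) = Add(Rational(-7, 20), Rational(1, 66)) = Rational(-221, 660)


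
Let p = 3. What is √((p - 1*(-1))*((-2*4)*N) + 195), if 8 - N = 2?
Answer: √3 ≈ 1.7320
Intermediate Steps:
N = 6 (N = 8 - 1*2 = 8 - 2 = 6)
√((p - 1*(-1))*((-2*4)*N) + 195) = √((3 - 1*(-1))*(-2*4*6) + 195) = √((3 + 1)*(-8*6) + 195) = √(4*(-48) + 195) = √(-192 + 195) = √3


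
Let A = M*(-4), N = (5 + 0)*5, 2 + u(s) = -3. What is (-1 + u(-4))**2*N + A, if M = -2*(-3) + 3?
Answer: 864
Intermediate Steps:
u(s) = -5 (u(s) = -2 - 3 = -5)
N = 25 (N = 5*5 = 25)
M = 9 (M = 6 + 3 = 9)
A = -36 (A = 9*(-4) = -36)
(-1 + u(-4))**2*N + A = (-1 - 5)**2*25 - 36 = (-6)**2*25 - 36 = 36*25 - 36 = 900 - 36 = 864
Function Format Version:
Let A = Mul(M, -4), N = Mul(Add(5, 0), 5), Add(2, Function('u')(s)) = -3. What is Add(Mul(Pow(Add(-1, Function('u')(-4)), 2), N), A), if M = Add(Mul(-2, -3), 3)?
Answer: 864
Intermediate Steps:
Function('u')(s) = -5 (Function('u')(s) = Add(-2, -3) = -5)
N = 25 (N = Mul(5, 5) = 25)
M = 9 (M = Add(6, 3) = 9)
A = -36 (A = Mul(9, -4) = -36)
Add(Mul(Pow(Add(-1, Function('u')(-4)), 2), N), A) = Add(Mul(Pow(Add(-1, -5), 2), 25), -36) = Add(Mul(Pow(-6, 2), 25), -36) = Add(Mul(36, 25), -36) = Add(900, -36) = 864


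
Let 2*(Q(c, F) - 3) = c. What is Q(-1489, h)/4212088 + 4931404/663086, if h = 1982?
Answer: 20771015933283/2792976583568 ≈ 7.4369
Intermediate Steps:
Q(c, F) = 3 + c/2
Q(-1489, h)/4212088 + 4931404/663086 = (3 + (½)*(-1489))/4212088 + 4931404/663086 = (3 - 1489/2)*(1/4212088) + 4931404*(1/663086) = -1483/2*1/4212088 + 2465702/331543 = -1483/8424176 + 2465702/331543 = 20771015933283/2792976583568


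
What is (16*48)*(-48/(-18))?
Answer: 2048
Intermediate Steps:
(16*48)*(-48/(-18)) = 768*(-48*(-1/18)) = 768*(8/3) = 2048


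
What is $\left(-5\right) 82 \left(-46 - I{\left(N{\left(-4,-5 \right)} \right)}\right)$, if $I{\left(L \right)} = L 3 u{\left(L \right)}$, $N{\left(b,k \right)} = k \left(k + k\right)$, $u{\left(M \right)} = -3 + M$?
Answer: $2909360$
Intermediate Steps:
$N{\left(b,k \right)} = 2 k^{2}$ ($N{\left(b,k \right)} = k 2 k = 2 k^{2}$)
$I{\left(L \right)} = 3 L \left(-3 + L\right)$ ($I{\left(L \right)} = L 3 \left(-3 + L\right) = 3 L \left(-3 + L\right)$)
$\left(-5\right) 82 \left(-46 - I{\left(N{\left(-4,-5 \right)} \right)}\right) = \left(-5\right) 82 \left(-46 - 3 \cdot 2 \left(-5\right)^{2} \left(-3 + 2 \left(-5\right)^{2}\right)\right) = - 410 \left(-46 - 3 \cdot 2 \cdot 25 \left(-3 + 2 \cdot 25\right)\right) = - 410 \left(-46 - 3 \cdot 50 \left(-3 + 50\right)\right) = - 410 \left(-46 - 3 \cdot 50 \cdot 47\right) = - 410 \left(-46 - 7050\right) = \left(-410\right) \left(-7096\right) = 2909360$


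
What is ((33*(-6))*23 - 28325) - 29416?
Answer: -62295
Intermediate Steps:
((33*(-6))*23 - 28325) - 29416 = (-198*23 - 28325) - 29416 = (-4554 - 28325) - 29416 = -32879 - 29416 = -62295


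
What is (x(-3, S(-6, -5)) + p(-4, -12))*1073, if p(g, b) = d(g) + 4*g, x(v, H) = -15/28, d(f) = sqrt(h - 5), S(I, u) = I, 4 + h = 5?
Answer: -496799/28 + 2146*I ≈ -17743.0 + 2146.0*I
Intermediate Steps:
h = 1 (h = -4 + 5 = 1)
d(f) = 2*I (d(f) = sqrt(1 - 5) = sqrt(-4) = 2*I)
x(v, H) = -15/28 (x(v, H) = -15*1/28 = -15/28)
p(g, b) = 2*I + 4*g
(x(-3, S(-6, -5)) + p(-4, -12))*1073 = (-15/28 + (2*I + 4*(-4)))*1073 = (-15/28 + (2*I - 16))*1073 = (-15/28 + (-16 + 2*I))*1073 = (-463/28 + 2*I)*1073 = -496799/28 + 2146*I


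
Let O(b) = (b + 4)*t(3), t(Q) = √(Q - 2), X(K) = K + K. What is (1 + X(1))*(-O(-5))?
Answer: 3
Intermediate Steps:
X(K) = 2*K
t(Q) = √(-2 + Q)
O(b) = 4 + b (O(b) = (b + 4)*√(-2 + 3) = (4 + b)*√1 = (4 + b)*1 = 4 + b)
(1 + X(1))*(-O(-5)) = (1 + 2*1)*(-(4 - 5)) = (1 + 2)*(-1*(-1)) = 3*1 = 3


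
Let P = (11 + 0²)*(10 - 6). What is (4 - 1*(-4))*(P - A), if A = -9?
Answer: 424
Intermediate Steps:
P = 44 (P = (11 + 0)*4 = 11*4 = 44)
(4 - 1*(-4))*(P - A) = (4 - 1*(-4))*(44 - 1*(-9)) = (4 + 4)*(44 + 9) = 8*53 = 424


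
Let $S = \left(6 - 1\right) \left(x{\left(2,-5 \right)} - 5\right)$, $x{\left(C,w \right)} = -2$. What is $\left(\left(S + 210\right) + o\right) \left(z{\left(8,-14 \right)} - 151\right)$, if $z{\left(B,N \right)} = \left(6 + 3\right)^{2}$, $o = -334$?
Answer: $11130$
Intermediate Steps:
$z{\left(B,N \right)} = 81$ ($z{\left(B,N \right)} = 9^{2} = 81$)
$S = -35$ ($S = \left(6 - 1\right) \left(-2 - 5\right) = 5 \left(-7\right) = -35$)
$\left(\left(S + 210\right) + o\right) \left(z{\left(8,-14 \right)} - 151\right) = \left(\left(-35 + 210\right) - 334\right) \left(81 - 151\right) = \left(175 - 334\right) \left(-70\right) = \left(-159\right) \left(-70\right) = 11130$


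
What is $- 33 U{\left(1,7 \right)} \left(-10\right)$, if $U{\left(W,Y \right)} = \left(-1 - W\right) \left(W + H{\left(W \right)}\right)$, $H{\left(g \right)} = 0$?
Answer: $-660$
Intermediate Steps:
$U{\left(W,Y \right)} = W \left(-1 - W\right)$ ($U{\left(W,Y \right)} = \left(-1 - W\right) \left(W + 0\right) = \left(-1 - W\right) W = W \left(-1 - W\right)$)
$- 33 U{\left(1,7 \right)} \left(-10\right) = - 33 \cdot 1 \left(-1 - 1\right) \left(-10\right) = - 33 \cdot 1 \left(-2\right) \left(-10\right) = \left(-33\right) \left(-2\right) \left(-10\right) = 66 \left(-10\right) = -660$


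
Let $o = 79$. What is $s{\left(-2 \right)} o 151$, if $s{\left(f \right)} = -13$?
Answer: $-155077$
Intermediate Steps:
$s{\left(-2 \right)} o 151 = \left(-13\right) 79 \cdot 151 = \left(-1027\right) 151 = -155077$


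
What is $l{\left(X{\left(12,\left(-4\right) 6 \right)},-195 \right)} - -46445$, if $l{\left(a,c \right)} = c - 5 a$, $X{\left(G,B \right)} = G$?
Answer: $46190$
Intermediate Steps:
$l{\left(X{\left(12,\left(-4\right) 6 \right)},-195 \right)} - -46445 = \left(-195 - 60\right) - -46445 = \left(-195 - 60\right) + 46445 = -255 + 46445 = 46190$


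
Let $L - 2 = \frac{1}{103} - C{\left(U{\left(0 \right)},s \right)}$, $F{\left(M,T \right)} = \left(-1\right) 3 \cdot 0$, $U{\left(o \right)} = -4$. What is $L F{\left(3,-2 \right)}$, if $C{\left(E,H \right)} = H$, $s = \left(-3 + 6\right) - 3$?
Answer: $0$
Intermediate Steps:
$s = 0$ ($s = 3 - 3 = 0$)
$F{\left(M,T \right)} = 0$ ($F{\left(M,T \right)} = \left(-3\right) 0 = 0$)
$L = \frac{207}{103}$ ($L = 2 + \left(\frac{1}{103} - 0\right) = 2 + \left(\frac{1}{103} + 0\right) = 2 + \frac{1}{103} = \frac{207}{103} \approx 2.0097$)
$L F{\left(3,-2 \right)} = \frac{207}{103} \cdot 0 = 0$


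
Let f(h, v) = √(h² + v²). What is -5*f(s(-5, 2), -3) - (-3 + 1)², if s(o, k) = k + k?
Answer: -29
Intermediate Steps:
s(o, k) = 2*k
-5*f(s(-5, 2), -3) - (-3 + 1)² = -5*√((2*2)² + (-3)²) - (-3 + 1)² = -5*√(4² + 9) - 1*(-2)² = -5*√(16 + 9) - 1*4 = -5*√25 - 4 = -5*5 - 4 = -25 - 4 = -29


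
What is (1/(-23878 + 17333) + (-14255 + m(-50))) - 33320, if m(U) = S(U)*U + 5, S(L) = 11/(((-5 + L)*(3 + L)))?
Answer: -14633311047/307615 ≈ -47570.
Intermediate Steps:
S(L) = 11/((-5 + L)*(3 + L)) (S(L) = 11*(1/((-5 + L)*(3 + L))) = 11/((-5 + L)*(3 + L)))
m(U) = 5 + 11*U/(-15 + U² - 2*U) (m(U) = (11/(-15 + U² - 2*U))*U + 5 = 11*U/(-15 + U² - 2*U) + 5 = 5 + 11*U/(-15 + U² - 2*U))
(1/(-23878 + 17333) + (-14255 + m(-50))) - 33320 = (1/(-23878 + 17333) + (-14255 + (75 - 1*(-50) - 5*(-50)²)/(15 - 1*(-50)² + 2*(-50)))) - 33320 = (1/(-6545) + (-14255 + (75 + 50 - 5*2500)/(15 - 1*2500 - 100))) - 33320 = (-1/6545 + (-14255 + (75 + 50 - 12500)/(15 - 2500 - 100))) - 33320 = (-1/6545 + (-14255 - 12375/(-2585))) - 33320 = (-1/6545 + (-14255 - 1/2585*(-12375))) - 33320 = (-1/6545 + (-14255 + 225/47)) - 33320 = (-1/6545 - 669760/47) - 33320 = -4383579247/307615 - 33320 = -14633311047/307615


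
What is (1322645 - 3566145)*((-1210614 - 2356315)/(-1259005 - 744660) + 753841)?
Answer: -677738194474847800/400733 ≈ -1.6912e+12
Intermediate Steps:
(1322645 - 3566145)*((-1210614 - 2356315)/(-1259005 - 744660) + 753841) = -2243500*(-3566929/(-2003665) + 753841) = -2243500*(-3566929*(-1/2003665) + 753841) = -2243500*(3566929/2003665 + 753841) = -2243500*1510448394194/2003665 = -677738194474847800/400733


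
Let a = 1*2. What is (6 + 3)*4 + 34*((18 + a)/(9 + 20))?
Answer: 1724/29 ≈ 59.448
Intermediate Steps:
a = 2
(6 + 3)*4 + 34*((18 + a)/(9 + 20)) = (6 + 3)*4 + 34*((18 + 2)/(9 + 20)) = 9*4 + 34*(20/29) = 36 + 34*(20*(1/29)) = 36 + 34*(20/29) = 36 + 680/29 = 1724/29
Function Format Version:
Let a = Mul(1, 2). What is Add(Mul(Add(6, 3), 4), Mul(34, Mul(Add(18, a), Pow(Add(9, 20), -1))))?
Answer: Rational(1724, 29) ≈ 59.448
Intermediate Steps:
a = 2
Add(Mul(Add(6, 3), 4), Mul(34, Mul(Add(18, a), Pow(Add(9, 20), -1)))) = Add(Mul(Add(6, 3), 4), Mul(34, Mul(Add(18, 2), Pow(Add(9, 20), -1)))) = Add(Mul(9, 4), Mul(34, Mul(20, Pow(29, -1)))) = Add(36, Mul(34, Mul(20, Rational(1, 29)))) = Add(36, Mul(34, Rational(20, 29))) = Add(36, Rational(680, 29)) = Rational(1724, 29)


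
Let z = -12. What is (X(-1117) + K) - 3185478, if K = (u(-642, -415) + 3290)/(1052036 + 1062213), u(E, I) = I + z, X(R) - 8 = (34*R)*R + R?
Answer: 82952219123774/2114249 ≈ 3.9235e+7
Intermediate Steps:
X(R) = 8 + R + 34*R**2 (X(R) = 8 + ((34*R)*R + R) = 8 + (34*R**2 + R) = 8 + (R + 34*R**2) = 8 + R + 34*R**2)
u(E, I) = -12 + I (u(E, I) = I - 12 = -12 + I)
K = 2863/2114249 (K = ((-12 - 415) + 3290)/(1052036 + 1062213) = (-427 + 3290)/2114249 = 2863*(1/2114249) = 2863/2114249 ≈ 0.0013541)
(X(-1117) + K) - 3185478 = ((8 - 1117 + 34*(-1117)**2) + 2863/2114249) - 3185478 = ((8 - 1117 + 34*1247689) + 2863/2114249) - 3185478 = ((8 - 1117 + 42421426) + 2863/2114249) - 3185478 = (42420317 + 2863/2114249) - 3185478 = 89687112799796/2114249 - 3185478 = 82952219123774/2114249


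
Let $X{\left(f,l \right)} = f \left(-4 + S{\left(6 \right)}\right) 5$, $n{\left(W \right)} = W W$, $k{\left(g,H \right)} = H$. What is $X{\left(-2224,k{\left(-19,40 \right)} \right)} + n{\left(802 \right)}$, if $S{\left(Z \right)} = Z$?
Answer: $620964$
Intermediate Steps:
$n{\left(W \right)} = W^{2}$
$X{\left(f,l \right)} = 10 f$ ($X{\left(f,l \right)} = f \left(-4 + 6\right) 5 = f 2 \cdot 5 = f 10 = 10 f$)
$X{\left(-2224,k{\left(-19,40 \right)} \right)} + n{\left(802 \right)} = 10 \left(-2224\right) + 802^{2} = -22240 + 643204 = 620964$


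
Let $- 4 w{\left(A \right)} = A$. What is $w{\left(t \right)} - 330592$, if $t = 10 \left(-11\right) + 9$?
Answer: $- \frac{1322267}{4} \approx -3.3057 \cdot 10^{5}$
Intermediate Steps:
$t = -101$ ($t = -110 + 9 = -101$)
$w{\left(A \right)} = - \frac{A}{4}$
$w{\left(t \right)} - 330592 = \left(- \frac{1}{4}\right) \left(-101\right) - 330592 = \frac{101}{4} - 330592 = - \frac{1322267}{4}$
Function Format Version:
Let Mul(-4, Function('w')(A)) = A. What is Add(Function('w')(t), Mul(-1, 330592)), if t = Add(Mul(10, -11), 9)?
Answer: Rational(-1322267, 4) ≈ -3.3057e+5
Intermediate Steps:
t = -101 (t = Add(-110, 9) = -101)
Function('w')(A) = Mul(Rational(-1, 4), A)
Add(Function('w')(t), Mul(-1, 330592)) = Add(Mul(Rational(-1, 4), -101), Mul(-1, 330592)) = Add(Rational(101, 4), -330592) = Rational(-1322267, 4)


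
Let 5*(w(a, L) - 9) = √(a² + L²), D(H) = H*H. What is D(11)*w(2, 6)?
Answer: 1089 + 242*√10/5 ≈ 1242.1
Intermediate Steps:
D(H) = H²
w(a, L) = 9 + √(L² + a²)/5 (w(a, L) = 9 + √(a² + L²)/5 = 9 + √(L² + a²)/5)
D(11)*w(2, 6) = 11²*(9 + √(6² + 2²)/5) = 121*(9 + √(36 + 4)/5) = 121*(9 + √40/5) = 121*(9 + (2*√10)/5) = 121*(9 + 2*√10/5) = 1089 + 242*√10/5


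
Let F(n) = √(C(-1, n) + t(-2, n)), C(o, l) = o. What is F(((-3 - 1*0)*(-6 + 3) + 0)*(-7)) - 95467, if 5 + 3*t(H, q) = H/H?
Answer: -95467 + I*√21/3 ≈ -95467.0 + 1.5275*I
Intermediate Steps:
t(H, q) = -4/3 (t(H, q) = -5/3 + (H/H)/3 = -5/3 + (⅓)*1 = -5/3 + ⅓ = -4/3)
F(n) = I*√21/3 (F(n) = √(-1 - 4/3) = √(-7/3) = I*√21/3)
F(((-3 - 1*0)*(-6 + 3) + 0)*(-7)) - 95467 = I*√21/3 - 95467 = -95467 + I*√21/3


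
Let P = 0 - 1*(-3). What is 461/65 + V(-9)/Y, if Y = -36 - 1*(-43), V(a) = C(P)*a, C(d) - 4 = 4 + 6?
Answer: -709/65 ≈ -10.908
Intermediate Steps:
P = 3 (P = 0 + 3 = 3)
C(d) = 14 (C(d) = 4 + (4 + 6) = 4 + 10 = 14)
V(a) = 14*a
Y = 7 (Y = -36 + 43 = 7)
461/65 + V(-9)/Y = 461/65 + (14*(-9))/7 = 461*(1/65) - 126*⅐ = 461/65 - 18 = -709/65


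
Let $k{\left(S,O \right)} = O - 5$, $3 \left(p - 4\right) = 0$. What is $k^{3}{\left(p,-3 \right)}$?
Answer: $-512$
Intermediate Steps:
$p = 4$ ($p = 4 + \frac{1}{3} \cdot 0 = 4 + 0 = 4$)
$k{\left(S,O \right)} = -5 + O$
$k^{3}{\left(p,-3 \right)} = \left(-5 - 3\right)^{3} = \left(-8\right)^{3} = -512$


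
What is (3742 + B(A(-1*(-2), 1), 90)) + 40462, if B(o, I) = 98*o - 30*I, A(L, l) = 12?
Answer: 42680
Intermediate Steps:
B(o, I) = -30*I + 98*o
(3742 + B(A(-1*(-2), 1), 90)) + 40462 = (3742 + (-30*90 + 98*12)) + 40462 = (3742 + (-2700 + 1176)) + 40462 = (3742 - 1524) + 40462 = 2218 + 40462 = 42680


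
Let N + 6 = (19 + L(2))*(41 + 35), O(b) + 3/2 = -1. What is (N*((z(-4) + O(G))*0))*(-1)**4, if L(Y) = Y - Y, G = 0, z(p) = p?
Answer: 0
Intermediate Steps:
L(Y) = 0
O(b) = -5/2 (O(b) = -3/2 - 1 = -5/2)
N = 1438 (N = -6 + (19 + 0)*(41 + 35) = -6 + 19*76 = -6 + 1444 = 1438)
(N*((z(-4) + O(G))*0))*(-1)**4 = (1438*((-4 - 5/2)*0))*(-1)**4 = (1438*(-13/2*0))*1 = (1438*0)*1 = 0*1 = 0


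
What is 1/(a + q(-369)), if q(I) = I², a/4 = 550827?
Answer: 1/2339469 ≈ 4.2745e-7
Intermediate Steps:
a = 2203308 (a = 4*550827 = 2203308)
1/(a + q(-369)) = 1/(2203308 + (-369)²) = 1/(2203308 + 136161) = 1/2339469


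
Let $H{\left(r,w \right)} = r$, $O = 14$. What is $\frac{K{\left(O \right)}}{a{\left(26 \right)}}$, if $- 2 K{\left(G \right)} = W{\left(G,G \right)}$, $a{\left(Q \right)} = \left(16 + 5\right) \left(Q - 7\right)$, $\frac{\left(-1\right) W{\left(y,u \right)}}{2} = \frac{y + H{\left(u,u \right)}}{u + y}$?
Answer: $\frac{1}{399} \approx 0.0025063$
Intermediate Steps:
$W{\left(y,u \right)} = -2$ ($W{\left(y,u \right)} = - 2 \frac{y + u}{u + y} = - 2 \frac{u + y}{u + y} = \left(-2\right) 1 = -2$)
$a{\left(Q \right)} = -147 + 21 Q$ ($a{\left(Q \right)} = 21 \left(-7 + Q\right) = -147 + 21 Q$)
$K{\left(G \right)} = 1$ ($K{\left(G \right)} = \left(- \frac{1}{2}\right) \left(-2\right) = 1$)
$\frac{K{\left(O \right)}}{a{\left(26 \right)}} = 1 \frac{1}{-147 + 21 \cdot 26} = 1 \frac{1}{-147 + 546} = 1 \cdot \frac{1}{399} = \frac{1}{399}$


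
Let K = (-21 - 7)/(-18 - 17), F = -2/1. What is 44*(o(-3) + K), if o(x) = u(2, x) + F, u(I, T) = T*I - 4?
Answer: -2464/5 ≈ -492.80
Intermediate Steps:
u(I, T) = -4 + I*T (u(I, T) = I*T - 4 = -4 + I*T)
F = -2 (F = -2*1 = -2)
K = ⅘ (K = -28/(-35) = -28*(-1/35) = ⅘ ≈ 0.80000)
o(x) = -6 + 2*x (o(x) = (-4 + 2*x) - 2 = -6 + 2*x)
44*(o(-3) + K) = 44*((-6 + 2*(-3)) + ⅘) = 44*((-6 - 6) + ⅘) = 44*(-12 + ⅘) = 44*(-56/5) = -2464/5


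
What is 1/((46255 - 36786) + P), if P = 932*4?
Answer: 1/13197 ≈ 7.5775e-5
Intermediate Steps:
P = 3728
1/((46255 - 36786) + P) = 1/((46255 - 36786) + 3728) = 1/(9469 + 3728) = 1/13197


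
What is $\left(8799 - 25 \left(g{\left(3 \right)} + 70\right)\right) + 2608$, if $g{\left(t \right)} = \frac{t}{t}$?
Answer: $9632$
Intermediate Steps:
$g{\left(t \right)} = 1$
$\left(8799 - 25 \left(g{\left(3 \right)} + 70\right)\right) + 2608 = \left(8799 - 25 \left(1 + 70\right)\right) + 2608 = \left(8799 - 1775\right) + 2608 = 7024 + 2608 = 9632$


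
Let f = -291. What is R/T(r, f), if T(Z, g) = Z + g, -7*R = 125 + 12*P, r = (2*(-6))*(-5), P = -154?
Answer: -1723/1617 ≈ -1.0656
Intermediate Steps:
r = 60 (r = -12*(-5) = 60)
R = 1723/7 (R = -(125 + 12*(-154))/7 = -(125 - 1848)/7 = -⅐*(-1723) = 1723/7 ≈ 246.14)
R/T(r, f) = 1723/(7*(60 - 291)) = (1723/7)/(-231) = (1723/7)*(-1/231) = -1723/1617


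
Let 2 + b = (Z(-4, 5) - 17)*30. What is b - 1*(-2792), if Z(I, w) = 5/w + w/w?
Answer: 2340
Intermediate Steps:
Z(I, w) = 1 + 5/w (Z(I, w) = 5/w + 1 = 1 + 5/w)
b = -452 (b = -2 + ((5 + 5)/5 - 17)*30 = -2 + ((1/5)*10 - 17)*30 = -2 + (2 - 17)*30 = -2 - 15*30 = -2 - 450 = -452)
b - 1*(-2792) = -452 - 1*(-2792) = -452 + 2792 = 2340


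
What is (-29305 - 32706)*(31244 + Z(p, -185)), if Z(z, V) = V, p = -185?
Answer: -1925999649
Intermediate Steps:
(-29305 - 32706)*(31244 + Z(p, -185)) = (-29305 - 32706)*(31244 - 185) = -62011*31059 = -1925999649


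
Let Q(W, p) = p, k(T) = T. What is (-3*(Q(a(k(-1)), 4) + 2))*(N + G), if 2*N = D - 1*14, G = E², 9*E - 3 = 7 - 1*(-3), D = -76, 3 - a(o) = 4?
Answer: 6952/9 ≈ 772.44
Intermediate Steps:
a(o) = -1 (a(o) = 3 - 1*4 = 3 - 4 = -1)
E = 13/9 (E = ⅓ + (7 - 1*(-3))/9 = ⅓ + (7 + 3)/9 = ⅓ + (⅑)*10 = ⅓ + 10/9 = 13/9 ≈ 1.4444)
G = 169/81 (G = (13/9)² = 169/81 ≈ 2.0864)
N = -45 (N = (-76 - 1*14)/2 = (-76 - 14)/2 = (½)*(-90) = -45)
(-3*(Q(a(k(-1)), 4) + 2))*(N + G) = (-3*(4 + 2))*(-45 + 169/81) = -3*6*(-3476/81) = -18*(-3476/81) = 6952/9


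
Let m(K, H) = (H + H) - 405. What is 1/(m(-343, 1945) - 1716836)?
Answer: -1/1713351 ≈ -5.8365e-7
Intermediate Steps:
m(K, H) = -405 + 2*H (m(K, H) = 2*H - 405 = -405 + 2*H)
1/(m(-343, 1945) - 1716836) = 1/((-405 + 2*1945) - 1716836) = 1/((-405 + 3890) - 1716836) = 1/(3485 - 1716836) = 1/(-1713351) = -1/1713351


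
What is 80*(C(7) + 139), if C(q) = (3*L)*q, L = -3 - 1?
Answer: 4400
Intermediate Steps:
L = -4
C(q) = -12*q (C(q) = (3*(-4))*q = -12*q)
80*(C(7) + 139) = 80*(-12*7 + 139) = 80*(-84 + 139) = 80*55 = 4400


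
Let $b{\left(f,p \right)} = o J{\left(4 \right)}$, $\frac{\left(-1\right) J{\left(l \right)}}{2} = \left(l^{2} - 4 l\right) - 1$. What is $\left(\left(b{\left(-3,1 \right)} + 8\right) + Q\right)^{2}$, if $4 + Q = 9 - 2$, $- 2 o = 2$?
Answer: $81$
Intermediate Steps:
$J{\left(l \right)} = 2 - 2 l^{2} + 8 l$ ($J{\left(l \right)} = - 2 \left(\left(l^{2} - 4 l\right) - 1\right) = - 2 \left(-1 + l^{2} - 4 l\right) = 2 - 2 l^{2} + 8 l$)
$o = -1$ ($o = \left(- \frac{1}{2}\right) 2 = -1$)
$b{\left(f,p \right)} = -2$ ($b{\left(f,p \right)} = - (2 - 2 \cdot 4^{2} + 8 \cdot 4) = - (2 - 32 + 32) = \left(-1\right) 2 = -2$)
$Q = 3$ ($Q = -4 + \left(9 - 2\right) = -4 + 7 = 3$)
$\left(\left(b{\left(-3,1 \right)} + 8\right) + Q\right)^{2} = \left(\left(-2 + 8\right) + 3\right)^{2} = \left(6 + 3\right)^{2} = 9^{2} = 81$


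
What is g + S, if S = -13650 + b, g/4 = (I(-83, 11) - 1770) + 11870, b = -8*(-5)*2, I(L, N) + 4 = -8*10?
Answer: 26494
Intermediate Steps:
I(L, N) = -84 (I(L, N) = -4 - 8*10 = -4 - 80 = -84)
b = 80 (b = 40*2 = 80)
g = 40064 (g = 4*((-84 - 1770) + 11870) = 4*(-1854 + 11870) = 4*10016 = 40064)
S = -13570 (S = -13650 + 80 = -13570)
g + S = 40064 - 13570 = 26494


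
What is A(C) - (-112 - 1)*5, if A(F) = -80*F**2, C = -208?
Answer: -3460555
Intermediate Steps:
A(C) - (-112 - 1)*5 = -80*(-208)**2 - (-112 - 1)*5 = -80*43264 - (-113)*5 = -3461120 - 1*(-565) = -3461120 + 565 = -3460555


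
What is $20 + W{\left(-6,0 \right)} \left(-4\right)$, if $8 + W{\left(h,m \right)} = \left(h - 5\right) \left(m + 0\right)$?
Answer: $52$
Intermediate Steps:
$W{\left(h,m \right)} = -8 + m \left(-5 + h\right)$ ($W{\left(h,m \right)} = -8 + \left(h - 5\right) \left(m + 0\right) = -8 + \left(-5 + h\right) m = -8 + m \left(-5 + h\right)$)
$20 + W{\left(-6,0 \right)} \left(-4\right) = 20 + \left(-8 - 0 - 0\right) \left(-4\right) = 20 + \left(-8 + 0 + 0\right) \left(-4\right) = 20 - -32 = 20 + 32 = 52$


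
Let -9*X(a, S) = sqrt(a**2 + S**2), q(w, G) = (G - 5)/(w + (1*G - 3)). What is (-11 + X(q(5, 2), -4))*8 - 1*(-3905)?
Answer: 3817 - 2*sqrt(265)/9 ≈ 3813.4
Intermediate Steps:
q(w, G) = (-5 + G)/(-3 + G + w) (q(w, G) = (-5 + G)/(w + (G - 3)) = (-5 + G)/(w + (-3 + G)) = (-5 + G)/(-3 + G + w))
X(a, S) = -sqrt(S**2 + a**2)/9 (X(a, S) = -sqrt(a**2 + S**2)/9 = -sqrt(S**2 + a**2)/9)
(-11 + X(q(5, 2), -4))*8 - 1*(-3905) = (-11 - sqrt((-4)**2 + ((-5 + 2)/(-3 + 2 + 5))**2)/9)*8 - 1*(-3905) = (-11 - sqrt(16 + (-3/4)**2)/9)*8 + 3905 = (-11 - sqrt(16 + 9/16)/9)*8 + 3905 = (-11 - sqrt(265)/36)*8 + 3905 = (-88 - 2*sqrt(265)/9) + 3905 = 3817 - 2*sqrt(265)/9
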